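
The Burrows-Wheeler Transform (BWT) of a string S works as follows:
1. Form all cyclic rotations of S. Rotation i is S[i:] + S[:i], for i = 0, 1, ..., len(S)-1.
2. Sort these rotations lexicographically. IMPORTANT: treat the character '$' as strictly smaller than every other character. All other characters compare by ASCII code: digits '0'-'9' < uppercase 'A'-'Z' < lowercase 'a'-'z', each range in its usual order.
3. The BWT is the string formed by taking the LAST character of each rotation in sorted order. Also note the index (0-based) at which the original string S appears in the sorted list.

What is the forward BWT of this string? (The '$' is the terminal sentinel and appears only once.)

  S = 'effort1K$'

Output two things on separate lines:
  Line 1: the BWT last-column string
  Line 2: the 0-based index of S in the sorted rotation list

All 9 rotations (rotation i = S[i:]+S[:i]):
  rot[0] = effort1K$
  rot[1] = ffort1K$e
  rot[2] = fort1K$ef
  rot[3] = ort1K$eff
  rot[4] = rt1K$effo
  rot[5] = t1K$effor
  rot[6] = 1K$effort
  rot[7] = K$effort1
  rot[8] = $effort1K
Sorted (with $ < everything):
  sorted[0] = $effort1K  (last char: 'K')
  sorted[1] = 1K$effort  (last char: 't')
  sorted[2] = K$effort1  (last char: '1')
  sorted[3] = effort1K$  (last char: '$')
  sorted[4] = ffort1K$e  (last char: 'e')
  sorted[5] = fort1K$ef  (last char: 'f')
  sorted[6] = ort1K$eff  (last char: 'f')
  sorted[7] = rt1K$effo  (last char: 'o')
  sorted[8] = t1K$effor  (last char: 'r')
Last column: Kt1$effor
Original string S is at sorted index 3

Answer: Kt1$effor
3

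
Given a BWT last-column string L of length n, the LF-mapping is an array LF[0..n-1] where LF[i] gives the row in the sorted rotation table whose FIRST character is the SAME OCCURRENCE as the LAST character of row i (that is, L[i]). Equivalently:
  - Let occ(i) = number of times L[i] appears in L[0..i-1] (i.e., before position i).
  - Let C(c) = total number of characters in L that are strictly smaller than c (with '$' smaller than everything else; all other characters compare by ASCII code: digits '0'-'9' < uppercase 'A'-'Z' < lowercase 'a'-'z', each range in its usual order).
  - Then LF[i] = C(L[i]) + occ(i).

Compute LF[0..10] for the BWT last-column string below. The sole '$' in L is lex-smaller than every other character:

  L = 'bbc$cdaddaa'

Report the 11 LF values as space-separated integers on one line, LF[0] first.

Char counts: '$':1, 'a':3, 'b':2, 'c':2, 'd':3
C (first-col start): C('$')=0, C('a')=1, C('b')=4, C('c')=6, C('d')=8
L[0]='b': occ=0, LF[0]=C('b')+0=4+0=4
L[1]='b': occ=1, LF[1]=C('b')+1=4+1=5
L[2]='c': occ=0, LF[2]=C('c')+0=6+0=6
L[3]='$': occ=0, LF[3]=C('$')+0=0+0=0
L[4]='c': occ=1, LF[4]=C('c')+1=6+1=7
L[5]='d': occ=0, LF[5]=C('d')+0=8+0=8
L[6]='a': occ=0, LF[6]=C('a')+0=1+0=1
L[7]='d': occ=1, LF[7]=C('d')+1=8+1=9
L[8]='d': occ=2, LF[8]=C('d')+2=8+2=10
L[9]='a': occ=1, LF[9]=C('a')+1=1+1=2
L[10]='a': occ=2, LF[10]=C('a')+2=1+2=3

Answer: 4 5 6 0 7 8 1 9 10 2 3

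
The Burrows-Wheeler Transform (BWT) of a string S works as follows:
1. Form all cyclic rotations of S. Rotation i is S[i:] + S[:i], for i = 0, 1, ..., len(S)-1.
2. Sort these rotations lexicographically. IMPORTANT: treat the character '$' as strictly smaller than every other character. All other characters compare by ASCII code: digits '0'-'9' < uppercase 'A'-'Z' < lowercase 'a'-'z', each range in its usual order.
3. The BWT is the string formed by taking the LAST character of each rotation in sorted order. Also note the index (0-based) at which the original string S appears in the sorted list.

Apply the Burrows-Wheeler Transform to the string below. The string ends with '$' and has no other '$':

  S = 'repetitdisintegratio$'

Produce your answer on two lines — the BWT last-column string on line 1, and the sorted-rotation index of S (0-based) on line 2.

Answer: orttrpestdtiieg$iinae
15

Derivation:
All 21 rotations (rotation i = S[i:]+S[:i]):
  rot[0] = repetitdisintegratio$
  rot[1] = epetitdisintegratio$r
  rot[2] = petitdisintegratio$re
  rot[3] = etitdisintegratio$rep
  rot[4] = titdisintegratio$repe
  rot[5] = itdisintegratio$repet
  rot[6] = tdisintegratio$repeti
  rot[7] = disintegratio$repetit
  rot[8] = isintegratio$repetitd
  rot[9] = sintegratio$repetitdi
  rot[10] = integratio$repetitdis
  rot[11] = ntegratio$repetitdisi
  rot[12] = tegratio$repetitdisin
  rot[13] = egratio$repetitdisint
  rot[14] = gratio$repetitdisinte
  rot[15] = ratio$repetitdisinteg
  rot[16] = atio$repetitdisintegr
  rot[17] = tio$repetitdisintegra
  rot[18] = io$repetitdisintegrat
  rot[19] = o$repetitdisintegrati
  rot[20] = $repetitdisintegratio
Sorted (with $ < everything):
  sorted[0] = $repetitdisintegratio  (last char: 'o')
  sorted[1] = atio$repetitdisintegr  (last char: 'r')
  sorted[2] = disintegratio$repetit  (last char: 't')
  sorted[3] = egratio$repetitdisint  (last char: 't')
  sorted[4] = epetitdisintegratio$r  (last char: 'r')
  sorted[5] = etitdisintegratio$rep  (last char: 'p')
  sorted[6] = gratio$repetitdisinte  (last char: 'e')
  sorted[7] = integratio$repetitdis  (last char: 's')
  sorted[8] = io$repetitdisintegrat  (last char: 't')
  sorted[9] = isintegratio$repetitd  (last char: 'd')
  sorted[10] = itdisintegratio$repet  (last char: 't')
  sorted[11] = ntegratio$repetitdisi  (last char: 'i')
  sorted[12] = o$repetitdisintegrati  (last char: 'i')
  sorted[13] = petitdisintegratio$re  (last char: 'e')
  sorted[14] = ratio$repetitdisinteg  (last char: 'g')
  sorted[15] = repetitdisintegratio$  (last char: '$')
  sorted[16] = sintegratio$repetitdi  (last char: 'i')
  sorted[17] = tdisintegratio$repeti  (last char: 'i')
  sorted[18] = tegratio$repetitdisin  (last char: 'n')
  sorted[19] = tio$repetitdisintegra  (last char: 'a')
  sorted[20] = titdisintegratio$repe  (last char: 'e')
Last column: orttrpestdtiieg$iinae
Original string S is at sorted index 15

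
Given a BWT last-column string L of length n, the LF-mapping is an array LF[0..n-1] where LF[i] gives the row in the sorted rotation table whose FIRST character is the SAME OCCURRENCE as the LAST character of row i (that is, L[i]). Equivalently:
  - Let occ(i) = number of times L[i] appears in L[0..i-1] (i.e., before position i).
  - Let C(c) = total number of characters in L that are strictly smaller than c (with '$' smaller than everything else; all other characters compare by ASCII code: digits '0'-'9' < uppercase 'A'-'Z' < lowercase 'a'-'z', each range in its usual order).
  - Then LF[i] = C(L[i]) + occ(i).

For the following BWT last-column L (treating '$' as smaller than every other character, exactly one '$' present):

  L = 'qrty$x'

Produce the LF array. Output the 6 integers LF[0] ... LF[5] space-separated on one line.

Char counts: '$':1, 'q':1, 'r':1, 't':1, 'x':1, 'y':1
C (first-col start): C('$')=0, C('q')=1, C('r')=2, C('t')=3, C('x')=4, C('y')=5
L[0]='q': occ=0, LF[0]=C('q')+0=1+0=1
L[1]='r': occ=0, LF[1]=C('r')+0=2+0=2
L[2]='t': occ=0, LF[2]=C('t')+0=3+0=3
L[3]='y': occ=0, LF[3]=C('y')+0=5+0=5
L[4]='$': occ=0, LF[4]=C('$')+0=0+0=0
L[5]='x': occ=0, LF[5]=C('x')+0=4+0=4

Answer: 1 2 3 5 0 4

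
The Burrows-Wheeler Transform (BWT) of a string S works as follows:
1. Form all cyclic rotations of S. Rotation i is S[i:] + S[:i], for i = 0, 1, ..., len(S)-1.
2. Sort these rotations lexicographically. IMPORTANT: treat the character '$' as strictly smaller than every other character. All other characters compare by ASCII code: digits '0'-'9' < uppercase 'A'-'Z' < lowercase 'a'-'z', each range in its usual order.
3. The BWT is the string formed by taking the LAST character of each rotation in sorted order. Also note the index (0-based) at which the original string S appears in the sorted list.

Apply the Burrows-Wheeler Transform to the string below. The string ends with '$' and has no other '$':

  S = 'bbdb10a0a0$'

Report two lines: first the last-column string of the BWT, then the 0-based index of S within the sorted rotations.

All 11 rotations (rotation i = S[i:]+S[:i]):
  rot[0] = bbdb10a0a0$
  rot[1] = bdb10a0a0$b
  rot[2] = db10a0a0$bb
  rot[3] = b10a0a0$bbd
  rot[4] = 10a0a0$bbdb
  rot[5] = 0a0a0$bbdb1
  rot[6] = a0a0$bbdb10
  rot[7] = 0a0$bbdb10a
  rot[8] = a0$bbdb10a0
  rot[9] = 0$bbdb10a0a
  rot[10] = $bbdb10a0a0
Sorted (with $ < everything):
  sorted[0] = $bbdb10a0a0  (last char: '0')
  sorted[1] = 0$bbdb10a0a  (last char: 'a')
  sorted[2] = 0a0$bbdb10a  (last char: 'a')
  sorted[3] = 0a0a0$bbdb1  (last char: '1')
  sorted[4] = 10a0a0$bbdb  (last char: 'b')
  sorted[5] = a0$bbdb10a0  (last char: '0')
  sorted[6] = a0a0$bbdb10  (last char: '0')
  sorted[7] = b10a0a0$bbd  (last char: 'd')
  sorted[8] = bbdb10a0a0$  (last char: '$')
  sorted[9] = bdb10a0a0$b  (last char: 'b')
  sorted[10] = db10a0a0$bb  (last char: 'b')
Last column: 0aa1b00d$bb
Original string S is at sorted index 8

Answer: 0aa1b00d$bb
8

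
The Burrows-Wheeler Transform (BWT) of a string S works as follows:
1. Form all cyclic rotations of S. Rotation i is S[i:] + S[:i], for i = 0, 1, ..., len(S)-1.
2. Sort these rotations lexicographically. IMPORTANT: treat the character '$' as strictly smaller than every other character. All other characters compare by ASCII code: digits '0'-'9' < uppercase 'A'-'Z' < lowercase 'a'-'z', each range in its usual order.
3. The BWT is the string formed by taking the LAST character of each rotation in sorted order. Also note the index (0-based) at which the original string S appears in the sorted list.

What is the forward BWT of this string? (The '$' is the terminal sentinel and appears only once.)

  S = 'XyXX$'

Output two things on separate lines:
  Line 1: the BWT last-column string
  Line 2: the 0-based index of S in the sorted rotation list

All 5 rotations (rotation i = S[i:]+S[:i]):
  rot[0] = XyXX$
  rot[1] = yXX$X
  rot[2] = XX$Xy
  rot[3] = X$XyX
  rot[4] = $XyXX
Sorted (with $ < everything):
  sorted[0] = $XyXX  (last char: 'X')
  sorted[1] = X$XyX  (last char: 'X')
  sorted[2] = XX$Xy  (last char: 'y')
  sorted[3] = XyXX$  (last char: '$')
  sorted[4] = yXX$X  (last char: 'X')
Last column: XXy$X
Original string S is at sorted index 3

Answer: XXy$X
3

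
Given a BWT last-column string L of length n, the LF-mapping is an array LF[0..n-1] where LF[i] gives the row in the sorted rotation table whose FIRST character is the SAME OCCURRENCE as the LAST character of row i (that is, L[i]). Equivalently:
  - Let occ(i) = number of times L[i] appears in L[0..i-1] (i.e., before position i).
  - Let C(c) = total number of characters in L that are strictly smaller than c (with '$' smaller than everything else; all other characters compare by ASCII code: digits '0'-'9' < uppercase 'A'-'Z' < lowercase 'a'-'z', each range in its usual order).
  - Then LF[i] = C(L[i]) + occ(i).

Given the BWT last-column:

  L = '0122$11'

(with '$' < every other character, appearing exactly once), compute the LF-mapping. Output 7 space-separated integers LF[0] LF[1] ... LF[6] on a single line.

Answer: 1 2 5 6 0 3 4

Derivation:
Char counts: '$':1, '0':1, '1':3, '2':2
C (first-col start): C('$')=0, C('0')=1, C('1')=2, C('2')=5
L[0]='0': occ=0, LF[0]=C('0')+0=1+0=1
L[1]='1': occ=0, LF[1]=C('1')+0=2+0=2
L[2]='2': occ=0, LF[2]=C('2')+0=5+0=5
L[3]='2': occ=1, LF[3]=C('2')+1=5+1=6
L[4]='$': occ=0, LF[4]=C('$')+0=0+0=0
L[5]='1': occ=1, LF[5]=C('1')+1=2+1=3
L[6]='1': occ=2, LF[6]=C('1')+2=2+2=4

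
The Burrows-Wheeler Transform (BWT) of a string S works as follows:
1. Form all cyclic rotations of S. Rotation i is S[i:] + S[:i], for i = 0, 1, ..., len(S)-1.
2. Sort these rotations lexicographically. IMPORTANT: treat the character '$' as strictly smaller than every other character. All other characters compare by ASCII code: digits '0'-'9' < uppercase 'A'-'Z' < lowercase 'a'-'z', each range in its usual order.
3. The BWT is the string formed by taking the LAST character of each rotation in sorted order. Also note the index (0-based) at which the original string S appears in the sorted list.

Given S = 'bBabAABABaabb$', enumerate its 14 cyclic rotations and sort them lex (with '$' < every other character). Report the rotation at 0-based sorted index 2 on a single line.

Answer: ABABaabb$bBabA

Derivation:
All 14 rotations (rotation i = S[i:]+S[:i]):
  rot[0] = bBabAABABaabb$
  rot[1] = BabAABABaabb$b
  rot[2] = abAABABaabb$bB
  rot[3] = bAABABaabb$bBa
  rot[4] = AABABaabb$bBab
  rot[5] = ABABaabb$bBabA
  rot[6] = BABaabb$bBabAA
  rot[7] = ABaabb$bBabAAB
  rot[8] = Baabb$bBabAABA
  rot[9] = aabb$bBabAABAB
  rot[10] = abb$bBabAABABa
  rot[11] = bb$bBabAABABaa
  rot[12] = b$bBabAABABaab
  rot[13] = $bBabAABABaabb
Sorted (with $ < everything):
  sorted[0] = $bBabAABABaabb
  sorted[1] = AABABaabb$bBab
  sorted[2] = ABABaabb$bBabA
  sorted[3] = ABaabb$bBabAAB
  sorted[4] = BABaabb$bBabAA
  sorted[5] = Baabb$bBabAABA
  sorted[6] = BabAABABaabb$b
  sorted[7] = aabb$bBabAABAB
  sorted[8] = abAABABaabb$bB
  sorted[9] = abb$bBabAABABa
  sorted[10] = b$bBabAABABaab
  sorted[11] = bAABABaabb$bBa
  sorted[12] = bBabAABABaabb$
  sorted[13] = bb$bBabAABABaa
sorted[2] = ABABaabb$bBabA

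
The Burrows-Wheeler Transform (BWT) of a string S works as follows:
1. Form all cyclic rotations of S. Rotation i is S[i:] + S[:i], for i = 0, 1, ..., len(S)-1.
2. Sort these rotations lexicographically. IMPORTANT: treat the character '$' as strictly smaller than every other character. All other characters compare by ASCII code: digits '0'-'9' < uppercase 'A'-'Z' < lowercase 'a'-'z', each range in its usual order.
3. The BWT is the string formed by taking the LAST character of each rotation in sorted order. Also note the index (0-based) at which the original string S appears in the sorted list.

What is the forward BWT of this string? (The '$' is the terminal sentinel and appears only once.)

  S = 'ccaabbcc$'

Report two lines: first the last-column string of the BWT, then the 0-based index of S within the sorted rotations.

All 9 rotations (rotation i = S[i:]+S[:i]):
  rot[0] = ccaabbcc$
  rot[1] = caabbcc$c
  rot[2] = aabbcc$cc
  rot[3] = abbcc$cca
  rot[4] = bbcc$ccaa
  rot[5] = bcc$ccaab
  rot[6] = cc$ccaabb
  rot[7] = c$ccaabbc
  rot[8] = $ccaabbcc
Sorted (with $ < everything):
  sorted[0] = $ccaabbcc  (last char: 'c')
  sorted[1] = aabbcc$cc  (last char: 'c')
  sorted[2] = abbcc$cca  (last char: 'a')
  sorted[3] = bbcc$ccaa  (last char: 'a')
  sorted[4] = bcc$ccaab  (last char: 'b')
  sorted[5] = c$ccaabbc  (last char: 'c')
  sorted[6] = caabbcc$c  (last char: 'c')
  sorted[7] = cc$ccaabb  (last char: 'b')
  sorted[8] = ccaabbcc$  (last char: '$')
Last column: ccaabccb$
Original string S is at sorted index 8

Answer: ccaabccb$
8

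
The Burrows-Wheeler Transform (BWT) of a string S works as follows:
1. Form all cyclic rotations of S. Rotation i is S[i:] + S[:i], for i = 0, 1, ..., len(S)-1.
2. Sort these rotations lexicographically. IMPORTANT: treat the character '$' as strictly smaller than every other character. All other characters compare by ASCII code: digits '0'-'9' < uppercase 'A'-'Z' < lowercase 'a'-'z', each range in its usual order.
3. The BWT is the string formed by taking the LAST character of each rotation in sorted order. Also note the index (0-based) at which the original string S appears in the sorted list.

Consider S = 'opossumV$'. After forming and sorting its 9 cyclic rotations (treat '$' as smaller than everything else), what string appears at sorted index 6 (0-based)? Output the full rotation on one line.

All 9 rotations (rotation i = S[i:]+S[:i]):
  rot[0] = opossumV$
  rot[1] = possumV$o
  rot[2] = ossumV$op
  rot[3] = ssumV$opo
  rot[4] = sumV$opos
  rot[5] = umV$oposs
  rot[6] = mV$opossu
  rot[7] = V$opossum
  rot[8] = $opossumV
Sorted (with $ < everything):
  sorted[0] = $opossumV
  sorted[1] = V$opossum
  sorted[2] = mV$opossu
  sorted[3] = opossumV$
  sorted[4] = ossumV$op
  sorted[5] = possumV$o
  sorted[6] = ssumV$opo
  sorted[7] = sumV$opos
  sorted[8] = umV$oposs
sorted[6] = ssumV$opo

Answer: ssumV$opo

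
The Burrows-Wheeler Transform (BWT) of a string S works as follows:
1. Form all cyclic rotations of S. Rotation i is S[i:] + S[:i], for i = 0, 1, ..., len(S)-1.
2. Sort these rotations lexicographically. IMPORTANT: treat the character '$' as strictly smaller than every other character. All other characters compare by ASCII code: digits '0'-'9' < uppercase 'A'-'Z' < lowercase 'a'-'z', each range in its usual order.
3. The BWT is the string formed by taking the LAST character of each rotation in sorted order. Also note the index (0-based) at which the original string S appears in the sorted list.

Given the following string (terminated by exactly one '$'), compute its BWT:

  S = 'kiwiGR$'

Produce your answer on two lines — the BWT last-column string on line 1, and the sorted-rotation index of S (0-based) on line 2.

All 7 rotations (rotation i = S[i:]+S[:i]):
  rot[0] = kiwiGR$
  rot[1] = iwiGR$k
  rot[2] = wiGR$ki
  rot[3] = iGR$kiw
  rot[4] = GR$kiwi
  rot[5] = R$kiwiG
  rot[6] = $kiwiGR
Sorted (with $ < everything):
  sorted[0] = $kiwiGR  (last char: 'R')
  sorted[1] = GR$kiwi  (last char: 'i')
  sorted[2] = R$kiwiG  (last char: 'G')
  sorted[3] = iGR$kiw  (last char: 'w')
  sorted[4] = iwiGR$k  (last char: 'k')
  sorted[5] = kiwiGR$  (last char: '$')
  sorted[6] = wiGR$ki  (last char: 'i')
Last column: RiGwk$i
Original string S is at sorted index 5

Answer: RiGwk$i
5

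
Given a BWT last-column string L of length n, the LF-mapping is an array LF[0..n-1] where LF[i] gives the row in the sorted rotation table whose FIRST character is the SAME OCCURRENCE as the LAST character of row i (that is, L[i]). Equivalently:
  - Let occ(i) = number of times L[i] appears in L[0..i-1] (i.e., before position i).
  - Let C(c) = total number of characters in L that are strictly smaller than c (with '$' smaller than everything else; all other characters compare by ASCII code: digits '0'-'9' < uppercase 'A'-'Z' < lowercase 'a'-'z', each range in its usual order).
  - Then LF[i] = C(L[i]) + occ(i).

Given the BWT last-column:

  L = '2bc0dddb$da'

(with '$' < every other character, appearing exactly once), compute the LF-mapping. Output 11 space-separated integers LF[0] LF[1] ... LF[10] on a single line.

Answer: 2 4 6 1 7 8 9 5 0 10 3

Derivation:
Char counts: '$':1, '0':1, '2':1, 'a':1, 'b':2, 'c':1, 'd':4
C (first-col start): C('$')=0, C('0')=1, C('2')=2, C('a')=3, C('b')=4, C('c')=6, C('d')=7
L[0]='2': occ=0, LF[0]=C('2')+0=2+0=2
L[1]='b': occ=0, LF[1]=C('b')+0=4+0=4
L[2]='c': occ=0, LF[2]=C('c')+0=6+0=6
L[3]='0': occ=0, LF[3]=C('0')+0=1+0=1
L[4]='d': occ=0, LF[4]=C('d')+0=7+0=7
L[5]='d': occ=1, LF[5]=C('d')+1=7+1=8
L[6]='d': occ=2, LF[6]=C('d')+2=7+2=9
L[7]='b': occ=1, LF[7]=C('b')+1=4+1=5
L[8]='$': occ=0, LF[8]=C('$')+0=0+0=0
L[9]='d': occ=3, LF[9]=C('d')+3=7+3=10
L[10]='a': occ=0, LF[10]=C('a')+0=3+0=3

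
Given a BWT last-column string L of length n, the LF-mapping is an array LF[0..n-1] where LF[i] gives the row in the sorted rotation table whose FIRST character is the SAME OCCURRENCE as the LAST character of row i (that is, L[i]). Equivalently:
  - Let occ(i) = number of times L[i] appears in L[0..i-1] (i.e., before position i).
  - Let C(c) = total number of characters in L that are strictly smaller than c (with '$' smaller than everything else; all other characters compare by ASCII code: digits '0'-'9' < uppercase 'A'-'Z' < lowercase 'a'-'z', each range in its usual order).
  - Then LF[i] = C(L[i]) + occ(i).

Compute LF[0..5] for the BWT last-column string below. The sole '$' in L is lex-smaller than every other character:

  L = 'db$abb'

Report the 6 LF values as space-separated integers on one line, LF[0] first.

Char counts: '$':1, 'a':1, 'b':3, 'd':1
C (first-col start): C('$')=0, C('a')=1, C('b')=2, C('d')=5
L[0]='d': occ=0, LF[0]=C('d')+0=5+0=5
L[1]='b': occ=0, LF[1]=C('b')+0=2+0=2
L[2]='$': occ=0, LF[2]=C('$')+0=0+0=0
L[3]='a': occ=0, LF[3]=C('a')+0=1+0=1
L[4]='b': occ=1, LF[4]=C('b')+1=2+1=3
L[5]='b': occ=2, LF[5]=C('b')+2=2+2=4

Answer: 5 2 0 1 3 4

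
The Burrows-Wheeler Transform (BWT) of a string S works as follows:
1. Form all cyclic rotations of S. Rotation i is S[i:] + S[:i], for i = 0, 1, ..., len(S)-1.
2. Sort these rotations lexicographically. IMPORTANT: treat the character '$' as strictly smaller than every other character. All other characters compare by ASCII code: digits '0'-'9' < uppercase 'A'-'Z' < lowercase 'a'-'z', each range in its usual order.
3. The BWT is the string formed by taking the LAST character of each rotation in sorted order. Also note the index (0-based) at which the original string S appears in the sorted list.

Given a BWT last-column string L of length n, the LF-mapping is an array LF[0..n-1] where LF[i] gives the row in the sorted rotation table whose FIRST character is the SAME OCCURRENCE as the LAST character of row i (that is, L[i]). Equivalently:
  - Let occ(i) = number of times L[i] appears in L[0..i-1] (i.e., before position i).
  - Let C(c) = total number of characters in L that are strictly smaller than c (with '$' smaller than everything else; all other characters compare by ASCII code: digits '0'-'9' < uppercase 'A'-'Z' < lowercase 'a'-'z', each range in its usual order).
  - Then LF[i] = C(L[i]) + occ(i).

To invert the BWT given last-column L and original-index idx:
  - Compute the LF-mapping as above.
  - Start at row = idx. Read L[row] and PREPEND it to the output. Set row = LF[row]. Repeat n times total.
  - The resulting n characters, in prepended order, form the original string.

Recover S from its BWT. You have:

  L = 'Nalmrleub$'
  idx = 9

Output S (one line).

Answer: umbrellaN$

Derivation:
LF mapping: 1 2 5 7 8 6 4 9 3 0
Walk LF starting at row 9, prepending L[row]:
  step 1: row=9, L[9]='$', prepend. Next row=LF[9]=0
  step 2: row=0, L[0]='N', prepend. Next row=LF[0]=1
  step 3: row=1, L[1]='a', prepend. Next row=LF[1]=2
  step 4: row=2, L[2]='l', prepend. Next row=LF[2]=5
  step 5: row=5, L[5]='l', prepend. Next row=LF[5]=6
  step 6: row=6, L[6]='e', prepend. Next row=LF[6]=4
  step 7: row=4, L[4]='r', prepend. Next row=LF[4]=8
  step 8: row=8, L[8]='b', prepend. Next row=LF[8]=3
  step 9: row=3, L[3]='m', prepend. Next row=LF[3]=7
  step 10: row=7, L[7]='u', prepend. Next row=LF[7]=9
Reversed output: umbrellaN$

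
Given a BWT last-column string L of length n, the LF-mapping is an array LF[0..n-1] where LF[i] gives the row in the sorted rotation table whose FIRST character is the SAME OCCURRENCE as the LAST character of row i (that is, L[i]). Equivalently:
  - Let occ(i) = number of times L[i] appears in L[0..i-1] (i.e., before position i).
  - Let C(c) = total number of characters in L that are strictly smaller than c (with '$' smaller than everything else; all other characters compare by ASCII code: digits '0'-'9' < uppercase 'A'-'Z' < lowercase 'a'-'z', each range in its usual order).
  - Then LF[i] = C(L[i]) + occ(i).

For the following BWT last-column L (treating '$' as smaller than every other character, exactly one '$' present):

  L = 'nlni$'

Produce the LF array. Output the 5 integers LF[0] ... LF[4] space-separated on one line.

Answer: 3 2 4 1 0

Derivation:
Char counts: '$':1, 'i':1, 'l':1, 'n':2
C (first-col start): C('$')=0, C('i')=1, C('l')=2, C('n')=3
L[0]='n': occ=0, LF[0]=C('n')+0=3+0=3
L[1]='l': occ=0, LF[1]=C('l')+0=2+0=2
L[2]='n': occ=1, LF[2]=C('n')+1=3+1=4
L[3]='i': occ=0, LF[3]=C('i')+0=1+0=1
L[4]='$': occ=0, LF[4]=C('$')+0=0+0=0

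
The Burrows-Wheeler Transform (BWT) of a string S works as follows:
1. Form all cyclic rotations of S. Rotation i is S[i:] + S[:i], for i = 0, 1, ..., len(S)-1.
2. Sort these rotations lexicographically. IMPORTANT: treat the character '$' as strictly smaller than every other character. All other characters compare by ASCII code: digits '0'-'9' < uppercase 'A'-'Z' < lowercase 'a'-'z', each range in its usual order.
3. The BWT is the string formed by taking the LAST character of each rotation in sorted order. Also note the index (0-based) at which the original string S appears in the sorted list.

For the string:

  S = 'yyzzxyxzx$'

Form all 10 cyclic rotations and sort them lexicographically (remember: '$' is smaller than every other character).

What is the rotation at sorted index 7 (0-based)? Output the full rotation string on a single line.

Answer: zx$yyzzxyx

Derivation:
All 10 rotations (rotation i = S[i:]+S[:i]):
  rot[0] = yyzzxyxzx$
  rot[1] = yzzxyxzx$y
  rot[2] = zzxyxzx$yy
  rot[3] = zxyxzx$yyz
  rot[4] = xyxzx$yyzz
  rot[5] = yxzx$yyzzx
  rot[6] = xzx$yyzzxy
  rot[7] = zx$yyzzxyx
  rot[8] = x$yyzzxyxz
  rot[9] = $yyzzxyxzx
Sorted (with $ < everything):
  sorted[0] = $yyzzxyxzx
  sorted[1] = x$yyzzxyxz
  sorted[2] = xyxzx$yyzz
  sorted[3] = xzx$yyzzxy
  sorted[4] = yxzx$yyzzx
  sorted[5] = yyzzxyxzx$
  sorted[6] = yzzxyxzx$y
  sorted[7] = zx$yyzzxyx
  sorted[8] = zxyxzx$yyz
  sorted[9] = zzxyxzx$yy
sorted[7] = zx$yyzzxyx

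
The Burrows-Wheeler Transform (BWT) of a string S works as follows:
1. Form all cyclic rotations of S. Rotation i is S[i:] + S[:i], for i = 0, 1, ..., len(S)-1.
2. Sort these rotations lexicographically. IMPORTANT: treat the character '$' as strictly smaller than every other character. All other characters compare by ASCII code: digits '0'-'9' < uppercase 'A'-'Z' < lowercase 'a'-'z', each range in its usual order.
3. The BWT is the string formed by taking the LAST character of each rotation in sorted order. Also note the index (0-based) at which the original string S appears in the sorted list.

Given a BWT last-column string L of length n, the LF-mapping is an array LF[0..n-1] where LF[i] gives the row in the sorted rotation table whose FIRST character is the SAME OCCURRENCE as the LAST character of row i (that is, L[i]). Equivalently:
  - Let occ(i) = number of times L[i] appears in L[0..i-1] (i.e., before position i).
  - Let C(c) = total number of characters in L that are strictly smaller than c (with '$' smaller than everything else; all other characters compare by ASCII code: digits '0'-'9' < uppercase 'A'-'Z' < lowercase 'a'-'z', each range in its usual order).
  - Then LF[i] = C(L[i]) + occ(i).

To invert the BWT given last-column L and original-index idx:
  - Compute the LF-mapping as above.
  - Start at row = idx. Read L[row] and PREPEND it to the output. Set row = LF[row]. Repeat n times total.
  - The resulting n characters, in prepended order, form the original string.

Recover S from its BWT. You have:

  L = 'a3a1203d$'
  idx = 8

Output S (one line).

LF mapping: 6 4 7 2 3 1 5 8 0
Walk LF starting at row 8, prepending L[row]:
  step 1: row=8, L[8]='$', prepend. Next row=LF[8]=0
  step 2: row=0, L[0]='a', prepend. Next row=LF[0]=6
  step 3: row=6, L[6]='3', prepend. Next row=LF[6]=5
  step 4: row=5, L[5]='0', prepend. Next row=LF[5]=1
  step 5: row=1, L[1]='3', prepend. Next row=LF[1]=4
  step 6: row=4, L[4]='2', prepend. Next row=LF[4]=3
  step 7: row=3, L[3]='1', prepend. Next row=LF[3]=2
  step 8: row=2, L[2]='a', prepend. Next row=LF[2]=7
  step 9: row=7, L[7]='d', prepend. Next row=LF[7]=8
Reversed output: da12303a$

Answer: da12303a$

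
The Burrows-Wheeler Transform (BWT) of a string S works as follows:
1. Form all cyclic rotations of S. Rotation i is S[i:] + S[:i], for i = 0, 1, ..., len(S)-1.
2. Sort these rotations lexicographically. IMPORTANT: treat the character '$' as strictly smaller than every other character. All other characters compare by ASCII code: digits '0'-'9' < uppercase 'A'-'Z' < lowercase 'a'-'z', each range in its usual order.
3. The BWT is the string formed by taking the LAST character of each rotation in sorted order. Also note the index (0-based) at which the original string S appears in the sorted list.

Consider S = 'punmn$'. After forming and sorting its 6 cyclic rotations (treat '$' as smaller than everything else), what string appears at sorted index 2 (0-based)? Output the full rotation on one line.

Answer: n$punm

Derivation:
All 6 rotations (rotation i = S[i:]+S[:i]):
  rot[0] = punmn$
  rot[1] = unmn$p
  rot[2] = nmn$pu
  rot[3] = mn$pun
  rot[4] = n$punm
  rot[5] = $punmn
Sorted (with $ < everything):
  sorted[0] = $punmn
  sorted[1] = mn$pun
  sorted[2] = n$punm
  sorted[3] = nmn$pu
  sorted[4] = punmn$
  sorted[5] = unmn$p
sorted[2] = n$punm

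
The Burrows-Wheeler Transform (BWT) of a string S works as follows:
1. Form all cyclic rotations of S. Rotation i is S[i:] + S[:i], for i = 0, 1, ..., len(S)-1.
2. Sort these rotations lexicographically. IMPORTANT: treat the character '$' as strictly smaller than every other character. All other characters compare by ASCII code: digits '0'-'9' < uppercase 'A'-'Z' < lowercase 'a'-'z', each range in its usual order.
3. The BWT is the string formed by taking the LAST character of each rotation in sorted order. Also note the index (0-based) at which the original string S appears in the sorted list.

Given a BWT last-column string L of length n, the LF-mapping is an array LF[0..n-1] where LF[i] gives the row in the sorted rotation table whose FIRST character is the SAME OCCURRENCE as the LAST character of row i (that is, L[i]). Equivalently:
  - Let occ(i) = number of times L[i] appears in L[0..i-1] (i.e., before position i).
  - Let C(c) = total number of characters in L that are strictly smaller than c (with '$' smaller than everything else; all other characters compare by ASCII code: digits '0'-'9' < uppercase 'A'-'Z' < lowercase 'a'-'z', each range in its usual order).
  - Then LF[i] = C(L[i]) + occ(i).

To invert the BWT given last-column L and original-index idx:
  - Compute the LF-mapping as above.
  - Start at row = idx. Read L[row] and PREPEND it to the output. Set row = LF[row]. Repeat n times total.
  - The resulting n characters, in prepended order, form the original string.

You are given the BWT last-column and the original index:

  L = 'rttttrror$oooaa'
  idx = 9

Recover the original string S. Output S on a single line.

LF mapping: 7 11 12 13 14 8 9 3 10 0 4 5 6 1 2
Walk LF starting at row 9, prepending L[row]:
  step 1: row=9, L[9]='$', prepend. Next row=LF[9]=0
  step 2: row=0, L[0]='r', prepend. Next row=LF[0]=7
  step 3: row=7, L[7]='o', prepend. Next row=LF[7]=3
  step 4: row=3, L[3]='t', prepend. Next row=LF[3]=13
  step 5: row=13, L[13]='a', prepend. Next row=LF[13]=1
  step 6: row=1, L[1]='t', prepend. Next row=LF[1]=11
  step 7: row=11, L[11]='o', prepend. Next row=LF[11]=5
  step 8: row=5, L[5]='r', prepend. Next row=LF[5]=8
  step 9: row=8, L[8]='r', prepend. Next row=LF[8]=10
  step 10: row=10, L[10]='o', prepend. Next row=LF[10]=4
  step 11: row=4, L[4]='t', prepend. Next row=LF[4]=14
  step 12: row=14, L[14]='a', prepend. Next row=LF[14]=2
  step 13: row=2, L[2]='t', prepend. Next row=LF[2]=12
  step 14: row=12, L[12]='o', prepend. Next row=LF[12]=6
  step 15: row=6, L[6]='r', prepend. Next row=LF[6]=9
Reversed output: rotatorrotator$

Answer: rotatorrotator$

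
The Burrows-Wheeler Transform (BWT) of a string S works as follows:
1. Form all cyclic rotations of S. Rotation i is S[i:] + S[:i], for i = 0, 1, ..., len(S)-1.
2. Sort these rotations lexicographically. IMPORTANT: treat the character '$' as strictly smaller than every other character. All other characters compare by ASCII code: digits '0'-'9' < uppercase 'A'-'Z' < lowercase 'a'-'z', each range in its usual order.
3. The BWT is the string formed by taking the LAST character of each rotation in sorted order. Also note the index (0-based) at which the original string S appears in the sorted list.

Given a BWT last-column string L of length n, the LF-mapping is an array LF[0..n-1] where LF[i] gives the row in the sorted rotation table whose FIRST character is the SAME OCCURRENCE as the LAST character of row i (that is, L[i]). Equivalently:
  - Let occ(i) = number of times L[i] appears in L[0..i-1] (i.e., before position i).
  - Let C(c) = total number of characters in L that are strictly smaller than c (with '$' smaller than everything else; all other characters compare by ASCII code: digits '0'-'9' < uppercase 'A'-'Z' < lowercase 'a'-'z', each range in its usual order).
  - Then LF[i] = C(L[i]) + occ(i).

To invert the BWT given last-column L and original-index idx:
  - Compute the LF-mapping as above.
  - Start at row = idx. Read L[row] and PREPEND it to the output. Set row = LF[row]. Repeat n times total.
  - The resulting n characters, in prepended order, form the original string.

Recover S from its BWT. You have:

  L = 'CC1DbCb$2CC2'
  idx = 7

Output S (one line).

LF mapping: 4 5 1 9 10 6 11 0 2 7 8 3
Walk LF starting at row 7, prepending L[row]:
  step 1: row=7, L[7]='$', prepend. Next row=LF[7]=0
  step 2: row=0, L[0]='C', prepend. Next row=LF[0]=4
  step 3: row=4, L[4]='b', prepend. Next row=LF[4]=10
  step 4: row=10, L[10]='C', prepend. Next row=LF[10]=8
  step 5: row=8, L[8]='2', prepend. Next row=LF[8]=2
  step 6: row=2, L[2]='1', prepend. Next row=LF[2]=1
  step 7: row=1, L[1]='C', prepend. Next row=LF[1]=5
  step 8: row=5, L[5]='C', prepend. Next row=LF[5]=6
  step 9: row=6, L[6]='b', prepend. Next row=LF[6]=11
  step 10: row=11, L[11]='2', prepend. Next row=LF[11]=3
  step 11: row=3, L[3]='D', prepend. Next row=LF[3]=9
  step 12: row=9, L[9]='C', prepend. Next row=LF[9]=7
Reversed output: CD2bCC12CbC$

Answer: CD2bCC12CbC$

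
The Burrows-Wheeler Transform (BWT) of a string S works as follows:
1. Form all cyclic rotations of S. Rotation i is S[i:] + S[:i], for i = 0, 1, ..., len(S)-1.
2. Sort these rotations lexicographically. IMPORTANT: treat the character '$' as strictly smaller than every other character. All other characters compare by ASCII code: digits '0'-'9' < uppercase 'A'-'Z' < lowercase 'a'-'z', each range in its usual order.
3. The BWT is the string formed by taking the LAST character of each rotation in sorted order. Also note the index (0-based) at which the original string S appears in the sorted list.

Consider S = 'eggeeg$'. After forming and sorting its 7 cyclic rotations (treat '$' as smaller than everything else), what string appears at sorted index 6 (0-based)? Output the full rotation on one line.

Answer: ggeeg$e

Derivation:
All 7 rotations (rotation i = S[i:]+S[:i]):
  rot[0] = eggeeg$
  rot[1] = ggeeg$e
  rot[2] = geeg$eg
  rot[3] = eeg$egg
  rot[4] = eg$egge
  rot[5] = g$eggee
  rot[6] = $eggeeg
Sorted (with $ < everything):
  sorted[0] = $eggeeg
  sorted[1] = eeg$egg
  sorted[2] = eg$egge
  sorted[3] = eggeeg$
  sorted[4] = g$eggee
  sorted[5] = geeg$eg
  sorted[6] = ggeeg$e
sorted[6] = ggeeg$e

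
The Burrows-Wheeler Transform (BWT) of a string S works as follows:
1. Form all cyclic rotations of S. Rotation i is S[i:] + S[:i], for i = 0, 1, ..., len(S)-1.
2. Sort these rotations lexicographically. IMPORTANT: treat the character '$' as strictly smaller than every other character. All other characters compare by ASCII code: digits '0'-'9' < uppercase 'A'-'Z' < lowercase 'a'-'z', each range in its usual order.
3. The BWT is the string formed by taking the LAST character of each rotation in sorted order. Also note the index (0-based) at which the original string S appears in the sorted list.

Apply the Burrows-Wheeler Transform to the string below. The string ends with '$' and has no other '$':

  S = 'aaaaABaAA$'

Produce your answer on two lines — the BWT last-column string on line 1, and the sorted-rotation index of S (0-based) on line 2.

Answer: AAaaABaaa$
9

Derivation:
All 10 rotations (rotation i = S[i:]+S[:i]):
  rot[0] = aaaaABaAA$
  rot[1] = aaaABaAA$a
  rot[2] = aaABaAA$aa
  rot[3] = aABaAA$aaa
  rot[4] = ABaAA$aaaa
  rot[5] = BaAA$aaaaA
  rot[6] = aAA$aaaaAB
  rot[7] = AA$aaaaABa
  rot[8] = A$aaaaABaA
  rot[9] = $aaaaABaAA
Sorted (with $ < everything):
  sorted[0] = $aaaaABaAA  (last char: 'A')
  sorted[1] = A$aaaaABaA  (last char: 'A')
  sorted[2] = AA$aaaaABa  (last char: 'a')
  sorted[3] = ABaAA$aaaa  (last char: 'a')
  sorted[4] = BaAA$aaaaA  (last char: 'A')
  sorted[5] = aAA$aaaaAB  (last char: 'B')
  sorted[6] = aABaAA$aaa  (last char: 'a')
  sorted[7] = aaABaAA$aa  (last char: 'a')
  sorted[8] = aaaABaAA$a  (last char: 'a')
  sorted[9] = aaaaABaAA$  (last char: '$')
Last column: AAaaABaaa$
Original string S is at sorted index 9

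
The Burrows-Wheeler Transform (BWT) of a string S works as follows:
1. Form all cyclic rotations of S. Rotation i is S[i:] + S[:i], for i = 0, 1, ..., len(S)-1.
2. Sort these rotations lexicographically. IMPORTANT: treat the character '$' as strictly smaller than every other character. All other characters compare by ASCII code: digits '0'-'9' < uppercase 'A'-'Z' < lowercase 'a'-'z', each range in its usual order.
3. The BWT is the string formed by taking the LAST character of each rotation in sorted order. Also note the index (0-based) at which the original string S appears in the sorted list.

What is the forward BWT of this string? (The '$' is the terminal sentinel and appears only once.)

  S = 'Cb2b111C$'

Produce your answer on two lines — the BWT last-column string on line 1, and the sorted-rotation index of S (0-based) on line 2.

All 9 rotations (rotation i = S[i:]+S[:i]):
  rot[0] = Cb2b111C$
  rot[1] = b2b111C$C
  rot[2] = 2b111C$Cb
  rot[3] = b111C$Cb2
  rot[4] = 111C$Cb2b
  rot[5] = 11C$Cb2b1
  rot[6] = 1C$Cb2b11
  rot[7] = C$Cb2b111
  rot[8] = $Cb2b111C
Sorted (with $ < everything):
  sorted[0] = $Cb2b111C  (last char: 'C')
  sorted[1] = 111C$Cb2b  (last char: 'b')
  sorted[2] = 11C$Cb2b1  (last char: '1')
  sorted[3] = 1C$Cb2b11  (last char: '1')
  sorted[4] = 2b111C$Cb  (last char: 'b')
  sorted[5] = C$Cb2b111  (last char: '1')
  sorted[6] = Cb2b111C$  (last char: '$')
  sorted[7] = b111C$Cb2  (last char: '2')
  sorted[8] = b2b111C$C  (last char: 'C')
Last column: Cb11b1$2C
Original string S is at sorted index 6

Answer: Cb11b1$2C
6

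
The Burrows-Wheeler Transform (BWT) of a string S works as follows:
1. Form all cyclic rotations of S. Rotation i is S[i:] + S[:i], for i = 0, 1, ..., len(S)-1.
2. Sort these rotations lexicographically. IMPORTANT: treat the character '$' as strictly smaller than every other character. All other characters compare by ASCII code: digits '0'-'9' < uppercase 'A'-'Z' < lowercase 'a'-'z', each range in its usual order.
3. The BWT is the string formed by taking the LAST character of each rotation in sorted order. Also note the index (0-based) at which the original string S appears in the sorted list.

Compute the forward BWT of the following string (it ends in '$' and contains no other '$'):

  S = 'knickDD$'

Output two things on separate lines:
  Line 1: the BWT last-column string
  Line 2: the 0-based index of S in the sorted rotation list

All 8 rotations (rotation i = S[i:]+S[:i]):
  rot[0] = knickDD$
  rot[1] = nickDD$k
  rot[2] = ickDD$kn
  rot[3] = ckDD$kni
  rot[4] = kDD$knic
  rot[5] = DD$knick
  rot[6] = D$knickD
  rot[7] = $knickDD
Sorted (with $ < everything):
  sorted[0] = $knickDD  (last char: 'D')
  sorted[1] = D$knickD  (last char: 'D')
  sorted[2] = DD$knick  (last char: 'k')
  sorted[3] = ckDD$kni  (last char: 'i')
  sorted[4] = ickDD$kn  (last char: 'n')
  sorted[5] = kDD$knic  (last char: 'c')
  sorted[6] = knickDD$  (last char: '$')
  sorted[7] = nickDD$k  (last char: 'k')
Last column: DDkinc$k
Original string S is at sorted index 6

Answer: DDkinc$k
6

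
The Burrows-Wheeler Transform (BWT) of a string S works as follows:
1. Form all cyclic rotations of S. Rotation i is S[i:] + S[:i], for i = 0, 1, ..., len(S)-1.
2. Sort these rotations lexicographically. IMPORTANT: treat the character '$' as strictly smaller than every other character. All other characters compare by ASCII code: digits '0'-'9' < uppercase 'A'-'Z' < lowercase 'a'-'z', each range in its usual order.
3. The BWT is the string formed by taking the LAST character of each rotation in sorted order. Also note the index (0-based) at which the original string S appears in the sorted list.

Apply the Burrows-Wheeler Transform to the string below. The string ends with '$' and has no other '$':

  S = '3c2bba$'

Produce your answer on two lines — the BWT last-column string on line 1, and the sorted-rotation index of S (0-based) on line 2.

All 7 rotations (rotation i = S[i:]+S[:i]):
  rot[0] = 3c2bba$
  rot[1] = c2bba$3
  rot[2] = 2bba$3c
  rot[3] = bba$3c2
  rot[4] = ba$3c2b
  rot[5] = a$3c2bb
  rot[6] = $3c2bba
Sorted (with $ < everything):
  sorted[0] = $3c2bba  (last char: 'a')
  sorted[1] = 2bba$3c  (last char: 'c')
  sorted[2] = 3c2bba$  (last char: '$')
  sorted[3] = a$3c2bb  (last char: 'b')
  sorted[4] = ba$3c2b  (last char: 'b')
  sorted[5] = bba$3c2  (last char: '2')
  sorted[6] = c2bba$3  (last char: '3')
Last column: ac$bb23
Original string S is at sorted index 2

Answer: ac$bb23
2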